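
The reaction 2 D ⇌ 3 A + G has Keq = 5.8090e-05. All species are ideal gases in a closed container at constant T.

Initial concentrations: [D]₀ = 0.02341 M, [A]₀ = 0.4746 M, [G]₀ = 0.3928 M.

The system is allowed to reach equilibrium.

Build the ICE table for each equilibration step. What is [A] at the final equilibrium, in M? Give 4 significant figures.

Q₀ = 76.62 vs Keq = 5.8090e-05 ⇒ Q>K, reverse
Step 1:
                    D           A           G
  init        0.02341      0.4746      0.3928
  Δ            0.2971     -0.4456     -0.1485
  eq           0.3205     0.02901      0.2443
  solve Keq expr → x = -0.1485; check Q = 5.8090e-05

[A]_eq = 0.02901 M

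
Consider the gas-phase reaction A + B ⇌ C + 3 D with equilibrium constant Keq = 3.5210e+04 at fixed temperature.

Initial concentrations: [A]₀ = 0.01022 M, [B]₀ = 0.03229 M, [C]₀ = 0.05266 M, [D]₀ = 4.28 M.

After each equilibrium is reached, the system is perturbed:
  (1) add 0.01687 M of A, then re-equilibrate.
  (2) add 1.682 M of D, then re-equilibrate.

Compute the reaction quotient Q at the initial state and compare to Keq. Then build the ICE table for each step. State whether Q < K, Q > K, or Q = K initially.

Q₀ = 1.2511e+04; Q < K (proceeds forward)

Q₀ = 1.2511e+04 vs Keq = 3.5210e+04 ⇒ Q<K, forward
Step 1:
                   A          B          C          D
  init       0.01022    0.03229    0.05266       4.28
  Δ        -0.005367  -0.005367   0.005367     0.0161
  eq        0.004853    0.02692    0.05803      4.296
  solve Keq expr → x = 0.005367; check Q = 3.5210e+04
Then add 0.01687 M of A.
Step 2:
                   A          B          C          D
  init       0.02172    0.02692    0.05803      4.296
  Δ         -0.01141   -0.01141    0.01141    0.03422
  eq         0.01032    0.01552    0.06943       4.33
  solve Keq expr → x = 0.01141; check Q = 3.5210e+04
Then add 1.682 M of D.
Step 3:
                   A          B          C          D
  init       0.01032    0.01552    0.06943      6.012
  Δ         0.006813   0.006813  -0.006813   -0.02044
  eq         0.01713    0.02233    0.06262      5.992
  solve Keq expr → x = -0.006813; check Q = 3.5210e+04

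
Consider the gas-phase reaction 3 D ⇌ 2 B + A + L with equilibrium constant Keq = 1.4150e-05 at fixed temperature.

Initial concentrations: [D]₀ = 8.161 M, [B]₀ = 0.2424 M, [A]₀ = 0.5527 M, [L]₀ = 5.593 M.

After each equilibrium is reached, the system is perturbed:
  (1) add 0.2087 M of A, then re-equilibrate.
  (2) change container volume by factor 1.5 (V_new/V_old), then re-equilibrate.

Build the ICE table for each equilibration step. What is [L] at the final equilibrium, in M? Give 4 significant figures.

[L]_eq = 3.667 M

Q₀ = 3.3417e-04 vs Keq = 1.4150e-05 ⇒ Q>K, reverse
Step 1:
                  D         B         A         L
  Initial     8.161    0.2424    0.5527     5.593
  Change     0.2767   -0.1845  -0.09223  -0.09223
  Equil       8.438   0.05793    0.4605     5.501
  solve Keq expr → x = -0.09223; check Q = 1.4150e-05
Then add 0.2087 M of A.
Step 2:
                  D         B         A         L
  Initial     8.438   0.05793    0.6692     5.501
  Change    0.01434 -0.009559 -0.004779 -0.004779
  Equil       8.452   0.04837    0.6644     5.496
  solve Keq expr → x = -0.004779; check Q = 1.4150e-05
Then change container volume by factor 1.5 (V_new/V_old).
Step 3:
                  D         B         A         L
  Initial     5.635   0.03225    0.4429     3.664
  Change   -0.01045  0.006965  0.003483  0.003483
  Equil       5.624   0.03921    0.4464     3.667
  solve Keq expr → x = 0.003483; check Q = 1.4150e-05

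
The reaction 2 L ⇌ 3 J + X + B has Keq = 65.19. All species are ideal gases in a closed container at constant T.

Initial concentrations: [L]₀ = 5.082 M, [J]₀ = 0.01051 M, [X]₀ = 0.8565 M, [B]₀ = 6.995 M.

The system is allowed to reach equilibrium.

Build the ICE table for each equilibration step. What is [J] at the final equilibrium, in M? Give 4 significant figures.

[J]_eq = 3.273 M

Q₀ = 2.6931e-07 vs Keq = 65.19 ⇒ Q<K, forward
Step 1:
                  L         J         X         B
  I           5.082   0.01051    0.8565     6.995
  C          -2.175     3.262     1.087     1.087
  E           2.907     3.273     1.944     8.082
  solve Keq expr → x = 1.087; check Q = 65.19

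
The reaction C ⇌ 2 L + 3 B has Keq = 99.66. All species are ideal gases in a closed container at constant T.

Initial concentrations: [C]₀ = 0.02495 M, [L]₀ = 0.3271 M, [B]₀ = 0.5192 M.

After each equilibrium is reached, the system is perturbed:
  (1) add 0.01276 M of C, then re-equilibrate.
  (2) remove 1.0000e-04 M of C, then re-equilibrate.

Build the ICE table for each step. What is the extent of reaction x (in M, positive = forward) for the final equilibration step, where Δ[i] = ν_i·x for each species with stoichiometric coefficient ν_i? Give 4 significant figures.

x = -9.9025e-05 M

Q₀ = 0.6002 vs Keq = 99.66 ⇒ Q<K, forward
Step 1:
                    C           L           B
  Initial     0.02495      0.3271      0.5192
  Change     -0.02465     0.04931     0.07396
  Equil    2.9669e-04      0.3764      0.5932
  solve Keq expr → x = 0.02465; check Q = 99.66
Then add 0.01276 M of C.
Step 2:
                    C           L           B
  Initial     0.01306      0.3764      0.5932
  Change     -0.01265      0.0253     0.03795
  Equil    4.0701e-04      0.4017      0.6311
  solve Keq expr → x = 0.01265; check Q = 99.66
Then remove 1.0000e-04 M of C.
Step 3:
                    C           L           B
  Initial  3.0701e-04      0.4017      0.6311
  Change   9.9025e-05 -1.9805e-04 -2.9707e-04
  Equil    4.0604e-04      0.4015      0.6308
  solve Keq expr → x = -9.9025e-05; check Q = 99.66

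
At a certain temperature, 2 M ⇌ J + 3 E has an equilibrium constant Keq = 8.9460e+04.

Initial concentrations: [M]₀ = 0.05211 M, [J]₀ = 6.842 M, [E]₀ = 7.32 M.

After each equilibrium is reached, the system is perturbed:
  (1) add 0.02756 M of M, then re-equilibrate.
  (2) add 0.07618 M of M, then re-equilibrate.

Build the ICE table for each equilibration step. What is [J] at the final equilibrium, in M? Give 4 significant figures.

Q₀ = 9.8827e+05 vs Keq = 8.9460e+04 ⇒ Q>K, reverse
Step 1:
                  M         J         E
  Initial   0.05211     6.842      7.32
  Change     0.1143  -0.05717   -0.1715
  Equil      0.1664     6.785     7.148
  solve Keq expr → x = -0.05717; check Q = 8.9460e+04
Then add 0.02756 M of M.
Step 2:
                  M         J         E
  Initial     0.194     6.785     7.148
  Change   -0.02603   0.01302   0.03905
  Equil       0.168     6.798     7.188
  solve Keq expr → x = 0.01302; check Q = 8.9460e+04
Then add 0.07618 M of M.
Step 3:
                  M         J         E
  Initial    0.2442     6.798     7.188
  Change   -0.07193   0.03596    0.1079
  Equil      0.1722     6.834     7.295
  solve Keq expr → x = 0.03596; check Q = 8.9460e+04

[J]_eq = 6.834 M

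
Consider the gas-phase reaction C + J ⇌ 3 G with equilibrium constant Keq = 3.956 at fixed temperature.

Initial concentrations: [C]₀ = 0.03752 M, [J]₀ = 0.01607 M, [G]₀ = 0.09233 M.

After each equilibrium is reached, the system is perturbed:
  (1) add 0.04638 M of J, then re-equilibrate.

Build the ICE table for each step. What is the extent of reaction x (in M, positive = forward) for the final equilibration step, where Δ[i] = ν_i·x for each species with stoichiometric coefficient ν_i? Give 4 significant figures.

x = 0.01299 M

Q₀ = 1.305 vs Keq = 3.956 ⇒ Q<K, forward
Step 1:
                   C          J          G
  I          0.03752    0.01607    0.09233
  C        -0.005682  -0.005682    0.01704
  E          0.03184    0.01039     0.1094
  solve Keq expr → x = 0.005682; check Q = 3.956
Then add 0.04638 M of J.
Step 2:
                   C          J          G
  I          0.03184    0.05677     0.1094
  C         -0.01299   -0.01299    0.03897
  E          0.01885    0.04378     0.1483
  solve Keq expr → x = 0.01299; check Q = 3.956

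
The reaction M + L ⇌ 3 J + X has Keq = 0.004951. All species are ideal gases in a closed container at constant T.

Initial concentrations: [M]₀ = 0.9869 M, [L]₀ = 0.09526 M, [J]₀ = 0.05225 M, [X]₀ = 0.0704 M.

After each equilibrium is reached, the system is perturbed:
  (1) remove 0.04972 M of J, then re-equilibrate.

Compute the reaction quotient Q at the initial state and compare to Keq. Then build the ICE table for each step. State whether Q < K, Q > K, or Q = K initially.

Q₀ = 1.0682e-04; Q < K (proceeds forward)

Q₀ = 1.0682e-04 vs Keq = 0.004951 ⇒ Q<K, forward
Step 1:
                    M           L           J           X
  I            0.9869     0.09526     0.05225      0.0704
  C          -0.03076    -0.03076     0.09227     0.03076
  E            0.9561      0.0645      0.1445      0.1012
  solve Keq expr → x = 0.03076; check Q = 0.004951
Then remove 0.04972 M of J.
Step 2:
                    M           L           J           X
  I            0.9561      0.0645      0.0948      0.1012
  C          -0.01168    -0.01168     0.03504     0.01168
  E            0.9445     0.05282      0.1298      0.1128
  solve Keq expr → x = 0.01168; check Q = 0.004951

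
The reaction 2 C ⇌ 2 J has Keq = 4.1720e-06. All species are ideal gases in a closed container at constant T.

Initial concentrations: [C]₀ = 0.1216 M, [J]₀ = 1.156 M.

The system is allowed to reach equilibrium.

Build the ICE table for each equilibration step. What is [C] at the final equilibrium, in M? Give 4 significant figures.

Q₀ = 90.38 vs Keq = 4.1720e-06 ⇒ Q>K, reverse
Step 1:
                   C          J
  Initial     0.1216      1.156
  Change       1.153     -1.153
  Equil        1.275   0.002604
  solve Keq expr → x = -0.5767; check Q = 4.1720e-06

[C]_eq = 1.275 M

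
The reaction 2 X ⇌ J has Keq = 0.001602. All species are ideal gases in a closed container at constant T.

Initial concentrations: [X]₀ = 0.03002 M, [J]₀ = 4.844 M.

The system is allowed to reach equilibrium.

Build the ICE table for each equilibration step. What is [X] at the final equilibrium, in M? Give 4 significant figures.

[X]_eq = 9.433 M

Q₀ = 5375 vs Keq = 0.001602 ⇒ Q>K, reverse
Step 1:
                  X         J
  Initial   0.03002     4.844
  Change      9.403    -4.701
  Equil       9.433    0.1425
  solve Keq expr → x = -4.701; check Q = 0.001602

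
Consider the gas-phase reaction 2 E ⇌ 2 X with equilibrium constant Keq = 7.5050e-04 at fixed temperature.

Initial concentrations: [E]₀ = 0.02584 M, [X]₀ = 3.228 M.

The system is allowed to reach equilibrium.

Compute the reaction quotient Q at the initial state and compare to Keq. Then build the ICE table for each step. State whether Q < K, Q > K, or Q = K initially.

Q₀ = 1.5606e+04 vs Keq = 7.5050e-04 ⇒ Q>K, reverse
Step 1:
                    E           X
  Initial     0.02584       3.228
  Change        3.141      -3.141
  Equil         3.167     0.08676
  solve Keq expr → x = -1.571; check Q = 7.5050e-04

Q₀ = 1.5606e+04; Q > K (proceeds reverse)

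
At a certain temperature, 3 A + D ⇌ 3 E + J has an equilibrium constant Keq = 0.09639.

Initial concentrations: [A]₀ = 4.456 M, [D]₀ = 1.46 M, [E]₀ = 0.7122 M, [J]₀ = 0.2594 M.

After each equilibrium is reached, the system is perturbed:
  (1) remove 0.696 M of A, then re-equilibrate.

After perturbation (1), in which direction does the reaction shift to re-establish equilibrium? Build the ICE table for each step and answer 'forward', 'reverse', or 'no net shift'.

Q₀ = 7.2542e-04 vs Keq = 0.09639 ⇒ Q<K, forward
Step 1:
                    A           D           E           J
  Initial       4.456        1.46      0.7122      0.2594
  Change        -1.12     -0.3733        1.12      0.3733
  Equil         3.336       1.087       1.832      0.6327
  solve Keq expr → x = 0.3733; check Q = 0.09639
Then remove 0.696 M of A.
Step 2:
                    A           D           E           J
  Initial        2.64       1.087       1.832      0.6327
  Change       0.1908     0.06359     -0.1908    -0.06359
  Equil         2.831        1.15       1.641      0.5691
  solve Keq expr → x = -0.06359; check Q = 0.09639

Direction: reverse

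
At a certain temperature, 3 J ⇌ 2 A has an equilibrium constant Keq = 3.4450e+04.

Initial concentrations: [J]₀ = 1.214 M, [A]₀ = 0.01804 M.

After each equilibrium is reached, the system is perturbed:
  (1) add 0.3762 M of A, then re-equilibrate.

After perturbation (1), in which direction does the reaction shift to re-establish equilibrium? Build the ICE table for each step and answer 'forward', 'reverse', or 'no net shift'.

Q₀ = 1.8189e-04 vs Keq = 3.4450e+04 ⇒ Q<K, forward
Step 1:
                    J           A
  init          1.214     0.01804
  Δ            -1.187      0.7915
  eq           0.0267      0.8096
  solve Keq expr → x = 0.3958; check Q = 3.4450e+04
Then add 0.3762 M of A.
Step 2:
                    J           A
  init         0.0267       1.186
  Δ          0.007636   -0.005091
  eq          0.03433       1.181
  solve Keq expr → x = -0.002545; check Q = 3.4450e+04

Direction: reverse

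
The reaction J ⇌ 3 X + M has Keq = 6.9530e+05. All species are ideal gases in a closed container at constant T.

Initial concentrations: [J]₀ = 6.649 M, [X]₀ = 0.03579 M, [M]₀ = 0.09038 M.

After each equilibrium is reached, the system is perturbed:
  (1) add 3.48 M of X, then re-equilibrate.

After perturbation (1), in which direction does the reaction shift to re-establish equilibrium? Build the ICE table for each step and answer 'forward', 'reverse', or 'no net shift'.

Q₀ = 6.2316e-07 vs Keq = 6.9530e+05 ⇒ Q<K, forward
Step 1:
                   J          X          M
  I            6.649    0.03579    0.09038
  C           -6.575      19.73      6.575
  E          0.07397      19.76      6.665
  solve Keq expr → x = 6.575; check Q = 6.9530e+05
Then add 3.48 M of X.
Step 2:
                   J          X          M
  I          0.07397      23.24      6.665
  C          0.04357    -0.1307   -0.04357
  E           0.1175      23.11      6.622
  solve Keq expr → x = -0.04357; check Q = 6.9530e+05

Direction: reverse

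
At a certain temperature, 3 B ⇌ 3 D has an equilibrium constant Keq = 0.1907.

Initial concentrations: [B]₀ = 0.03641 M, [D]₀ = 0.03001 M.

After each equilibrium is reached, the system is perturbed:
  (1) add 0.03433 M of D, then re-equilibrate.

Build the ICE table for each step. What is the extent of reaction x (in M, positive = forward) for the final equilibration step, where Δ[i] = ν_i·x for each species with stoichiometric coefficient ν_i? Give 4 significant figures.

Q₀ = 0.5599 vs Keq = 0.1907 ⇒ Q>K, reverse
Step 1:
                    B           D
  init        0.03641     0.03001
  Δ          0.005746   -0.005746
  eq          0.04216     0.02426
  solve Keq expr → x = -0.001915; check Q = 0.1907
Then add 0.03433 M of D.
Step 2:
                    B           D
  init        0.04216     0.05859
  Δ           0.02179    -0.02179
  eq          0.06394     0.03681
  solve Keq expr → x = -0.007263; check Q = 0.1907

x = -0.007263 M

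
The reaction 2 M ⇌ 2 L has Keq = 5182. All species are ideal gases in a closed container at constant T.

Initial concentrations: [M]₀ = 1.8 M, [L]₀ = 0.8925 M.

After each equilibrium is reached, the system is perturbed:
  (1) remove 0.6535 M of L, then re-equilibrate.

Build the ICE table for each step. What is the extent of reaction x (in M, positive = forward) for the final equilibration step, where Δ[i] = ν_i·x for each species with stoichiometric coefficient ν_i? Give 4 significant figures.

x = 0.004477 M

Q₀ = 0.2459 vs Keq = 5182 ⇒ Q<K, forward
Step 1:
                   M          L
  Initial        1.8     0.8925
  Change      -1.763      1.763
  Equil      0.03689      2.656
  solve Keq expr → x = 0.8816; check Q = 5182
Then remove 0.6535 M of L.
Step 2:
                   M          L
  Initial    0.03689      2.002
  Change   -0.008954   0.008954
  Equil      0.02794      2.011
  solve Keq expr → x = 0.004477; check Q = 5182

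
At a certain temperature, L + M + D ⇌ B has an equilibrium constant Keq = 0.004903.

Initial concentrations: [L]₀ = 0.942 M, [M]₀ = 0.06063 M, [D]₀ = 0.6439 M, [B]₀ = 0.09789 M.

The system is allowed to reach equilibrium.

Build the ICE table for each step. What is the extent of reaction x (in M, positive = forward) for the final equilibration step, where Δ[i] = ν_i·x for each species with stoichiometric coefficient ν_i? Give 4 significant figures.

x = -0.09729 M

Q₀ = 2.662 vs Keq = 0.004903 ⇒ Q>K, reverse
Step 1:
                  L         M         D         B
  Initial     0.942   0.06063    0.6439   0.09789
  Change    0.09729   0.09729   0.09729  -0.09729
  Equil       1.039    0.1579    0.7412 5.9646e-04
  solve Keq expr → x = -0.09729; check Q = 0.004903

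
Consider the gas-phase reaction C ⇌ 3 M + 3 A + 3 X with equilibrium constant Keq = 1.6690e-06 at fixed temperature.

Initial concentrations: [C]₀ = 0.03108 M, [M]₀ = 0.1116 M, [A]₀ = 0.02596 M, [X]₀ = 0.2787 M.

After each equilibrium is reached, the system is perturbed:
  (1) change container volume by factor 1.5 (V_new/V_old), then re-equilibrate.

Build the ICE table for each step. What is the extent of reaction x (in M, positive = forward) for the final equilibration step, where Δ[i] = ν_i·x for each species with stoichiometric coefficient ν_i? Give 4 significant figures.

Q₀ = 1.6937e-08 vs Keq = 1.6690e-06 ⇒ Q<K, forward
Step 1:
                    C           M           A           X
  I           0.03108      0.1116     0.02596      0.2787
  C          -0.01302     0.03905     0.03905     0.03905
  E           0.01806      0.1507     0.06501      0.3178
  solve Keq expr → x = 0.01302; check Q = 1.6690e-06
Then change container volume by factor 1.5 (V_new/V_old).
Step 2:
                    C           M           A           X
  I           0.01204      0.1004     0.04334      0.2118
  C         -0.007722     0.02317     0.02317     0.02317
  E           0.00432      0.1236     0.06651       0.235
  solve Keq expr → x = 0.007722; check Q = 1.6690e-06

x = 0.007722 M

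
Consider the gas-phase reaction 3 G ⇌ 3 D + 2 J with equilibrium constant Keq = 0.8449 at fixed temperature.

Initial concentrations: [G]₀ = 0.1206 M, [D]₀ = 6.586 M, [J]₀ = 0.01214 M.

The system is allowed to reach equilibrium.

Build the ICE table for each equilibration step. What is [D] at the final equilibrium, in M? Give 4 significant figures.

[D]_eq = 6.572 M

Q₀ = 24 vs Keq = 0.8449 ⇒ Q>K, reverse
Step 1:
                  G         D         J
  init       0.1206     6.586   0.01214
  Δ         0.01416  -0.01416 -0.009441
  eq         0.1348     6.572  0.002699
  solve Keq expr → x = -0.00472; check Q = 0.8449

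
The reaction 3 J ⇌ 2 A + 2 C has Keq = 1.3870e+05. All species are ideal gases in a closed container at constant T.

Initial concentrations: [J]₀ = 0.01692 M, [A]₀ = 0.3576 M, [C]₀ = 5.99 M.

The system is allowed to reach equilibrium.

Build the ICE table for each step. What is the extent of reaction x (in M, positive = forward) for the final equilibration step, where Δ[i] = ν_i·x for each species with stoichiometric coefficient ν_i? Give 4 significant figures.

x = -0.004855 M

Q₀ = 9.4721e+05 vs Keq = 1.3870e+05 ⇒ Q>K, reverse
Step 1:
                  J         A         C
  init      0.01692    0.3576      5.99
  Δ         0.01456 -0.009709 -0.009709
  eq        0.03148    0.3479      5.98
  solve Keq expr → x = -0.004855; check Q = 1.3870e+05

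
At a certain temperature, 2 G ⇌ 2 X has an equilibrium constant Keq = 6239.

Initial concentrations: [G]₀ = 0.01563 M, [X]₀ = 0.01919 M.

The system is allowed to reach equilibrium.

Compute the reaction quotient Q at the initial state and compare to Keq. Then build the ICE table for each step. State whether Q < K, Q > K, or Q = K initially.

Q₀ = 1.507 vs Keq = 6239 ⇒ Q<K, forward
Step 1:
                  G         X
  init      0.01563   0.01919
  Δ        -0.01519   0.01519
  eq      4.3532e-04   0.03438
  solve Keq expr → x = 0.007597; check Q = 6239

Q₀ = 1.507; Q < K (proceeds forward)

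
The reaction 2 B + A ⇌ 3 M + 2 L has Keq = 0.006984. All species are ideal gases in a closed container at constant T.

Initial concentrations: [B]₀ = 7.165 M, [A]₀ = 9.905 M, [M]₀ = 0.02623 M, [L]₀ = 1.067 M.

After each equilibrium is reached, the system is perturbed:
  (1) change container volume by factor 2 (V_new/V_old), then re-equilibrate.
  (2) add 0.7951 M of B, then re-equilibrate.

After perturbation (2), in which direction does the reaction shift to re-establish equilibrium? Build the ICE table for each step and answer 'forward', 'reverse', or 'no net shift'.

Direction: forward

Q₀ = 4.0405e-08 vs Keq = 0.006984 ⇒ Q<K, forward
Step 1:
                   B          A          M          L
  Initial      7.165      9.905    0.02623      1.067
  Change     -0.6432    -0.3216     0.9648     0.6432
  Equil        6.522      9.583      0.991       1.71
  solve Keq expr → x = 0.3216; check Q = 0.006984
Then change container volume by factor 2 (V_new/V_old).
Step 2:
                   B          A          M          L
  Initial      3.261      4.792     0.4955     0.8551
  Change     -0.1314   -0.06568     0.1971     0.1314
  Equil         3.13      4.726     0.6926     0.9865
  solve Keq expr → x = 0.06568; check Q = 0.006984
Then add 0.7951 M of B.
Step 3:
                   B          A          M          L
  Initial      3.925      4.726     0.6926     0.9865
  Change    -0.05172   -0.02586    0.07759    0.05172
  Equil        3.873        4.7     0.7702      1.038
  solve Keq expr → x = 0.02586; check Q = 0.006984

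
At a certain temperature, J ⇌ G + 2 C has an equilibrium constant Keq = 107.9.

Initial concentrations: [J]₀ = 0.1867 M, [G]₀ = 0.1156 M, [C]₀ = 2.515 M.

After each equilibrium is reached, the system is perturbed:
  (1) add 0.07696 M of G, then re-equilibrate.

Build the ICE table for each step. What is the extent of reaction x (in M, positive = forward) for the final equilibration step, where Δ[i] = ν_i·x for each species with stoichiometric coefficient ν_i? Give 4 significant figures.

x = -0.005195 M

Q₀ = 3.916 vs Keq = 107.9 ⇒ Q<K, forward
Step 1:
                   J          G          C
  I           0.1867     0.1156      2.515
  C          -0.1656     0.1656     0.3312
  E          0.02111     0.2812      2.846
  solve Keq expr → x = 0.1656; check Q = 107.9
Then add 0.07696 M of G.
Step 2:
                   J          G          C
  I          0.02111     0.3581      2.846
  C         0.005195  -0.005195   -0.01039
  E          0.02631      0.353      2.836
  solve Keq expr → x = -0.005195; check Q = 107.9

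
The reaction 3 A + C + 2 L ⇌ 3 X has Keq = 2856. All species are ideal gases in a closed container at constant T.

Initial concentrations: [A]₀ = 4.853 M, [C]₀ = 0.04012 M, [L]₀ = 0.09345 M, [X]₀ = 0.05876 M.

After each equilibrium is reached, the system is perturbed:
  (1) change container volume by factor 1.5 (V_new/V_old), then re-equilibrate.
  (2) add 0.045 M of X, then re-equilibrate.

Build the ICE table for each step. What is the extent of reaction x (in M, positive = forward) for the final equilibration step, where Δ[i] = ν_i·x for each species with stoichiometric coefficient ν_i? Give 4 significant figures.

Q₀ = 0.005066 vs Keq = 2856 ⇒ Q<K, forward
Step 1:
                   A          C          L          X
  I            4.853    0.04012    0.09345    0.05876
  C            -0.12   -0.04002   -0.08003       0.12
  E            4.733 1.0483e-04    0.01342     0.1788
  solve Keq expr → x = 0.04002; check Q = 2856
Then change container volume by factor 1.5 (V_new/V_old).
Step 2:
                   A          C          L          X
  I            3.155 6.9890e-05   0.008946     0.1192
  C       4.4553e-04 1.4851e-04 2.9702e-04 -4.4553e-04
  E            3.156 2.1840e-04   0.009243     0.1188
  solve Keq expr → x = -1.4851e-04; check Q = 2856
Then add 0.045 M of X.
Step 3:
                   A          C          L          X
  I            3.156 2.1840e-04   0.009243     0.1638
  C       8.4604e-04 2.8201e-04 5.6403e-04 -8.4604e-04
  E            3.157 5.0041e-04   0.009807     0.1629
  solve Keq expr → x = -2.8201e-04; check Q = 2856

x = -2.8201e-04 M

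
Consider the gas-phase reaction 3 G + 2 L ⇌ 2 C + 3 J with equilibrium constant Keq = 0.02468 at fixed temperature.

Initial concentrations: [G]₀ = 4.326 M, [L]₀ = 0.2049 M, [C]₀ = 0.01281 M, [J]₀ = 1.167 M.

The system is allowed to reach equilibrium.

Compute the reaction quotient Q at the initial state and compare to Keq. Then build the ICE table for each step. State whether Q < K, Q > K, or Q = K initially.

Q₀ = 7.6730e-05; Q < K (proceeds forward)

Q₀ = 7.6730e-05 vs Keq = 0.02468 ⇒ Q<K, forward
Step 1:
                    G           L           C           J
  init          4.326      0.2049     0.01281       1.167
  Δ            -0.136    -0.09067     0.09067       0.136
  eq             4.19      0.1142      0.1035       1.303
  solve Keq expr → x = 0.04533; check Q = 0.02468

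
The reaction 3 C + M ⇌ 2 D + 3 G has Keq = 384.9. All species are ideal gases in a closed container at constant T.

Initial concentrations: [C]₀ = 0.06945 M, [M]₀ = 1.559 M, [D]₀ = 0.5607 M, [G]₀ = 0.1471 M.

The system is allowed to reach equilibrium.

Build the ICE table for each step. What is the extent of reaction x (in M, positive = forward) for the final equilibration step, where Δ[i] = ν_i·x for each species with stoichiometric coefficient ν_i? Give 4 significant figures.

x = 0.01754 M

Q₀ = 1.916 vs Keq = 384.9 ⇒ Q<K, forward
Step 1:
                  C         M         D         G
  Initial   0.06945     1.559    0.5607    0.1471
  Change   -0.05262  -0.01754   0.03508   0.05262
  Equil     0.01683     1.541    0.5958    0.1997
  solve Keq expr → x = 0.01754; check Q = 384.9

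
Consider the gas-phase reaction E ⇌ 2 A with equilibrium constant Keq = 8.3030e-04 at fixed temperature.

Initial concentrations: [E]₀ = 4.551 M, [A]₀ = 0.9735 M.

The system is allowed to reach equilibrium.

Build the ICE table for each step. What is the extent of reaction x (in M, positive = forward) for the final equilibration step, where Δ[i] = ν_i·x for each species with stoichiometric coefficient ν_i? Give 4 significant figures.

x = -0.4545 M

Q₀ = 0.2082 vs Keq = 8.3030e-04 ⇒ Q>K, reverse
Step 1:
                  E         A
  Initial     4.551    0.9735
  Change     0.4545    -0.909
  Equil       5.006   0.06447
  solve Keq expr → x = -0.4545; check Q = 8.3030e-04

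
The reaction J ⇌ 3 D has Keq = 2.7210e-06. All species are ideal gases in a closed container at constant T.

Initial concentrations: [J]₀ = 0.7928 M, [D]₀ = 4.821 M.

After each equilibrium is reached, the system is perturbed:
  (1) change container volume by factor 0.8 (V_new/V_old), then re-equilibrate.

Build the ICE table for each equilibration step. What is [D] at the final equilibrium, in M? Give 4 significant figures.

Q₀ = 141.3 vs Keq = 2.7210e-06 ⇒ Q>K, reverse
Step 1:
                   J          D
  init        0.7928      4.821
  Δ            1.601     -4.802
  eq           2.394    0.01867
  solve Keq expr → x = -1.601; check Q = 2.7210e-06
Then change container volume by factor 0.8 (V_new/V_old).
Step 2:
                   J          D
  init         2.992    0.02334
  Δ         0.001075  -0.003224
  eq           2.993    0.02012
  solve Keq expr → x = -0.001075; check Q = 2.7210e-06

[D]_eq = 0.02012 M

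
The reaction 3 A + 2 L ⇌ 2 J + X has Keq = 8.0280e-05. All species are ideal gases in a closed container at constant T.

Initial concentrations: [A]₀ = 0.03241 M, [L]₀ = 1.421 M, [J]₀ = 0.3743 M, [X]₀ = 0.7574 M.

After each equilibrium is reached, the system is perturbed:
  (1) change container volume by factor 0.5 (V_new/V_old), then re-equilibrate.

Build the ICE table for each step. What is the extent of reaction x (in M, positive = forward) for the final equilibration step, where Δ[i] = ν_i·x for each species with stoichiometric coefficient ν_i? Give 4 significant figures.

Q₀ = 1544 vs Keq = 8.0280e-05 ⇒ Q>K, reverse
Step 1:
                  A         L         J         X
  I         0.03241     1.421    0.3743    0.7574
  C          0.5475     0.365    -0.365   -0.1825
  E          0.5799     1.786  0.009319    0.5749
  solve Keq expr → x = -0.1825; check Q = 8.0280e-05
Then change container volume by factor 0.5 (V_new/V_old).
Step 2:
                  A         L         J         X
  I            1.16     3.572   0.01864      1.15
  C        -0.02566   -0.0171    0.0171  0.008552
  E           1.134     3.555   0.03574     1.158
  solve Keq expr → x = 0.008552; check Q = 8.0280e-05

x = 0.008552 M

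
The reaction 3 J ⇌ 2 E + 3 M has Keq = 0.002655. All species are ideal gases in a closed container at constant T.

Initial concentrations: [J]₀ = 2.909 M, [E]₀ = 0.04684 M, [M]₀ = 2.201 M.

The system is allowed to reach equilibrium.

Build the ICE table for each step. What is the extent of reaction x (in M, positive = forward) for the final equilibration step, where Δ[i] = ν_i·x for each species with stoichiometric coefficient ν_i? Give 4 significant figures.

Q₀ = 9.5030e-04 vs Keq = 0.002655 ⇒ Q<K, forward
Step 1:
                  J         E         M
  init        2.909   0.04684     2.201
  Δ         -0.0415   0.02767    0.0415
  eq          2.868   0.07451     2.242
  solve Keq expr → x = 0.01383; check Q = 0.002655

x = 0.01383 M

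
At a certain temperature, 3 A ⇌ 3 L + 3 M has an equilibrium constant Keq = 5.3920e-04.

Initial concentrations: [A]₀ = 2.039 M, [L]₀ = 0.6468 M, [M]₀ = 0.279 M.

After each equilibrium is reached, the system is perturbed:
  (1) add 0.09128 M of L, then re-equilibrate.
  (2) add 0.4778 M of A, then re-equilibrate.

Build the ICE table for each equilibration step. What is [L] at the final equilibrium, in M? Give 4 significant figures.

[L]_eq = 0.7371 M

Q₀ = 6.9322e-04 vs Keq = 5.3920e-04 ⇒ Q>K, reverse
Step 1:
                  A         L         M
  init        2.039    0.6468     0.279
  Δ         0.01461  -0.01461  -0.01461
  eq          2.054    0.6322    0.2644
  solve Keq expr → x = -0.004869; check Q = 5.3920e-04
Then add 0.09128 M of L.
Step 2:
                  A         L         M
  init        2.054    0.7235    0.2644
  Δ         0.02307  -0.02307  -0.02307
  eq          2.077    0.7004    0.2413
  solve Keq expr → x = -0.007689; check Q = 5.3920e-04
Then add 0.4778 M of A.
Step 3:
                  A         L         M
  init        2.554    0.7004    0.2413
  Δ        -0.03669   0.03669   0.03669
  eq          2.518    0.7371     0.278
  solve Keq expr → x = 0.01223; check Q = 5.3920e-04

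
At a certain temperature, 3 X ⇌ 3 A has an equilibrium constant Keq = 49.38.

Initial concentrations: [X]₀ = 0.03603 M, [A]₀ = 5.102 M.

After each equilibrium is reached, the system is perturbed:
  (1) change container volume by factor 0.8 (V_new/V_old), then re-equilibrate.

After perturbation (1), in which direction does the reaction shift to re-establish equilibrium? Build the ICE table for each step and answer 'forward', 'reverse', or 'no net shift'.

Q₀ = 2.8394e+06 vs Keq = 49.38 ⇒ Q>K, reverse
Step 1:
                   X          A
  Initial    0.03603      5.102
  Change       1.064     -1.064
  Equil        1.101      4.038
  solve Keq expr → x = -0.3548; check Q = 49.38
Then change container volume by factor 0.8 (V_new/V_old).
Step 2:
                   X          A
  Initial      1.376      5.047
  Change           0          0
  Equil        1.376      5.047
  solve Keq expr → x = 0; check Q = 49.38

Direction: no net shift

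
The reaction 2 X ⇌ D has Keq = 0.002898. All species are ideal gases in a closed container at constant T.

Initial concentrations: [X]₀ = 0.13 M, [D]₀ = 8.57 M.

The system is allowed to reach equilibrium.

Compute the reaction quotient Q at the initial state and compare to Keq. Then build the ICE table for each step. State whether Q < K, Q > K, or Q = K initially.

Q₀ = 507.1; Q > K (proceeds reverse)

Q₀ = 507.1 vs Keq = 0.002898 ⇒ Q>K, reverse
Step 1:
                   X          D
  I             0.13       8.57
  C            15.69     -7.845
  E            15.82     0.7252
  solve Keq expr → x = -7.845; check Q = 0.002898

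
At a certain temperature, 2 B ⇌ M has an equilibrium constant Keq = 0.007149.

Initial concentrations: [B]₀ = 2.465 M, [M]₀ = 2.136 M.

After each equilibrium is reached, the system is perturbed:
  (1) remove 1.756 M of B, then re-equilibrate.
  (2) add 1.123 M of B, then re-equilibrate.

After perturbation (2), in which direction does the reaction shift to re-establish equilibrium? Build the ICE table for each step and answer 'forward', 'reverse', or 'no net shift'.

Direction: forward

Q₀ = 0.3515 vs Keq = 0.007149 ⇒ Q>K, reverse
Step 1:
                   B          M
  init         2.465      2.136
  Δ            3.724     -1.862
  eq           6.189     0.2739
  solve Keq expr → x = -1.862; check Q = 0.007149
Then remove 1.756 M of B.
Step 2:
                   B          M
  init         4.433     0.2739
  Δ            0.236     -0.118
  eq           4.669     0.1559
  solve Keq expr → x = -0.118; check Q = 0.007149
Then add 1.123 M of B.
Step 3:
                   B          M
  init         5.792     0.1559
  Δ          -0.1444    0.07218
  eq           5.648      0.228
  solve Keq expr → x = 0.07218; check Q = 0.007149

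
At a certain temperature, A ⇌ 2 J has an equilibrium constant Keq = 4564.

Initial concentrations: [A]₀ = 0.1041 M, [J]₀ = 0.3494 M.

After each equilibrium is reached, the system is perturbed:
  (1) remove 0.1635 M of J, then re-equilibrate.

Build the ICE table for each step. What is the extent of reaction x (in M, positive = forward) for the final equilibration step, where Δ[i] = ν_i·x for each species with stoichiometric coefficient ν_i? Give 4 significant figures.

Q₀ = 1.173 vs Keq = 4564 ⇒ Q<K, forward
Step 1:
                   A          J
  I           0.1041     0.3494
  C           -0.104     0.2081
  E       6.8091e-05     0.5575
  solve Keq expr → x = 0.104; check Q = 4564
Then remove 0.1635 M of J.
Step 2:
                   A          J
  I       6.8091e-05      0.394
  C       -3.4072e-05 6.8144e-05
  E       3.4019e-05      0.394
  solve Keq expr → x = 3.4072e-05; check Q = 4564

x = 3.4072e-05 M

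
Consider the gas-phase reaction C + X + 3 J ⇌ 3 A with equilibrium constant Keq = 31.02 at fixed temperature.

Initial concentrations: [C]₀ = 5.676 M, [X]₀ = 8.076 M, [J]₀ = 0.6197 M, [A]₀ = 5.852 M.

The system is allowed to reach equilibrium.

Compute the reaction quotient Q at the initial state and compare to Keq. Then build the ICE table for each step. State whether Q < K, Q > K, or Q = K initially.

Q₀ = 18.37 vs Keq = 31.02 ⇒ Q<K, forward
Step 1:
                    C           X           J           A
  init          5.676       8.076      0.6197       5.852
  Δ          -0.02991    -0.02991    -0.08973     0.08973
  eq            5.646       8.046        0.53       5.942
  solve Keq expr → x = 0.02991; check Q = 31.02

Q₀ = 18.37; Q < K (proceeds forward)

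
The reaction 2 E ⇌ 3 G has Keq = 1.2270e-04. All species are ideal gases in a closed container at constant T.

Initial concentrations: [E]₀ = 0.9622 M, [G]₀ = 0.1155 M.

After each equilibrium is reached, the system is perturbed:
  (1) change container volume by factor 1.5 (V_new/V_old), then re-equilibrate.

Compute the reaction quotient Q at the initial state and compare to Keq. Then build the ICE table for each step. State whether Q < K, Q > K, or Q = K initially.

Q₀ = 0.001664; Q > K (proceeds reverse)

Q₀ = 0.001664 vs Keq = 1.2270e-04 ⇒ Q>K, reverse
Step 1:
                  E         G
  Initial    0.9622    0.1155
  Change    0.04374  -0.06561
  Equil       1.006   0.04989
  solve Keq expr → x = -0.02187; check Q = 1.2270e-04
Then change container volume by factor 1.5 (V_new/V_old).
Step 2:
                  E         G
  Initial    0.6706   0.03326
  Change   -0.00313  0.004694
  Equil      0.6675   0.03795
  solve Keq expr → x = 0.001565; check Q = 1.2270e-04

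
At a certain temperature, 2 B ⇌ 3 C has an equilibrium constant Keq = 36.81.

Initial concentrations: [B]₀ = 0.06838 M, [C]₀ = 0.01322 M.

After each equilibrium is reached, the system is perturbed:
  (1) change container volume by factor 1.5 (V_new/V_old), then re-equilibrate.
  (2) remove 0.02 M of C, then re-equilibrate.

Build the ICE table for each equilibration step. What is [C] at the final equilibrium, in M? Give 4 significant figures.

Q₀ = 4.9412e-04 vs Keq = 36.81 ⇒ Q<K, forward
Step 1:
                   B          C
  init       0.06838    0.01322
  Δ          -0.0626     0.0939
  eq        0.005779     0.1071
  solve Keq expr → x = 0.0313; check Q = 36.81
Then change container volume by factor 1.5 (V_new/V_old).
Step 2:
                   B          C
  init      0.003853    0.07141
  Δ       -6.4301e-04 9.6451e-04
  eq        0.003209    0.07238
  solve Keq expr → x = 3.2150e-04; check Q = 36.81
Then remove 0.02 M of C.
Step 3:
                   B          C
  init      0.003209    0.05238
  Δ        -0.001136   0.001705
  eq        0.002073    0.05408
  solve Keq expr → x = 5.6821e-04; check Q = 36.81

[C]_eq = 0.05408 M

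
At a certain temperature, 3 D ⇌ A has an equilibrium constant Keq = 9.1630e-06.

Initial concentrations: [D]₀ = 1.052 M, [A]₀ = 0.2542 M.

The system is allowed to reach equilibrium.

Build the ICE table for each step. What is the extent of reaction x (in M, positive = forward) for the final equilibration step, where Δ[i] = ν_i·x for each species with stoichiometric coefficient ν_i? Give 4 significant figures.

Q₀ = 0.2183 vs Keq = 9.1630e-06 ⇒ Q>K, reverse
Step 1:
                    D           A
  init          1.052      0.2542
  Δ            0.7624     -0.2541
  eq            1.814  5.4735e-05
  solve Keq expr → x = -0.2541; check Q = 9.1630e-06

x = -0.2541 M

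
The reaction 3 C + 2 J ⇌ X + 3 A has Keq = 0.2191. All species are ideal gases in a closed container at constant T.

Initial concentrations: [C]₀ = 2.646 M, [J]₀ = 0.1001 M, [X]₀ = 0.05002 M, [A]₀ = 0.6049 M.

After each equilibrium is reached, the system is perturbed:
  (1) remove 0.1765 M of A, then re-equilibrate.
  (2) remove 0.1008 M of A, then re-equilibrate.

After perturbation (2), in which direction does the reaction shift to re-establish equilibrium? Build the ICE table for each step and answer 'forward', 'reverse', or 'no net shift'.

Q₀ = 0.05964 vs Keq = 0.2191 ⇒ Q<K, forward
Step 1:
                  C         J         X         A
  Initial     2.646    0.1001   0.05002    0.6049
  Change   -0.04698  -0.03132   0.01566   0.04698
  Equil       2.599   0.06878   0.06568    0.6519
  solve Keq expr → x = 0.01566; check Q = 0.2191
Then remove 0.1765 M of A.
Step 2:
                  C         J         X         A
  Initial     2.599   0.06878   0.06568    0.4754
  Change   -0.02739  -0.01826  0.009131   0.02739
  Equil       2.572   0.05051   0.07481    0.5028
  solve Keq expr → x = 0.009131; check Q = 0.2191
Then remove 0.1008 M of A.
Step 3:
                  C         J         X         A
  Initial     2.572   0.05051   0.07481     0.402
  Change   -0.01583  -0.01055  0.005277   0.01583
  Equil       2.556   0.03996   0.08009    0.4178
  solve Keq expr → x = 0.005277; check Q = 0.2191

Direction: forward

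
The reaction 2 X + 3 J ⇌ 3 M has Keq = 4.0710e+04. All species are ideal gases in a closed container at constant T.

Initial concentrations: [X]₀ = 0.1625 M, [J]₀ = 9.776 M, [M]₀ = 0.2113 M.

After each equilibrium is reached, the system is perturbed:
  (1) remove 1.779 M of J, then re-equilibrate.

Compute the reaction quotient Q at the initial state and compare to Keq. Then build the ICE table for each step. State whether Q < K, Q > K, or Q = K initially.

Q₀ = 3.8239e-04 vs Keq = 4.0710e+04 ⇒ Q<K, forward
Step 1:
                    X           J           M
  Initial      0.1625       9.776      0.2113
  Change      -0.1624     -0.2437      0.2437
  Equil    5.1681e-05       9.532       0.455
  solve Keq expr → x = 0.08122; check Q = 4.0710e+04
Then remove 1.779 M of J.
Step 2:
                    X           J           M
  Initial  5.1681e-05       7.753       0.455
  Change   1.8765e-05  2.8147e-05 -2.8147e-05
  Equil    7.0445e-05       7.753      0.4549
  solve Keq expr → x = -9.3823e-06; check Q = 4.0710e+04

Q₀ = 3.8239e-04; Q < K (proceeds forward)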